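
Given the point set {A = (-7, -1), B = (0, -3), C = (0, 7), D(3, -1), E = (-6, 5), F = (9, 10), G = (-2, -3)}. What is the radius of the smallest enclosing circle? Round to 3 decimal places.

The minimum enclosing circle of a finite set is fixed by two of the points (as a diameter) or three (as a circumcircle).
The farthest pair is A–F with squared distance 377. The circle on this segment as diameter has centre (1, 4.5) and r² = 377/4 = 94.25.
Check B: distance² to centre = 57.25 ≤ 94.25, so it lies inside.
All remaining points lie in this disk, and no smaller disk contains both endpoints, so this is the minimum enclosing circle.
r = √(94.25) ≈ 9.708.

9.708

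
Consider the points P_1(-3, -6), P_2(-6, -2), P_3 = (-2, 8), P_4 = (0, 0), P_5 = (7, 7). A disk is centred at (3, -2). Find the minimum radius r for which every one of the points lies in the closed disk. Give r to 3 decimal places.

The required radius is the distance from (3, -2) to the farthest point.
Squared distances: 52, 81, 125, 13, 97.
Maximum is 125, attained at P_3.
r = √125 ≈ 11.180.

11.180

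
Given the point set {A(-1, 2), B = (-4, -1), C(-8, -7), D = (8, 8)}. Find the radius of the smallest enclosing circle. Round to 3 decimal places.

A smallest enclosing disk is always determined by at most three of the input points on its boundary.
The farthest pair is C–D with squared distance 481. The circle on this segment as diameter has centre (0, 0.5) and r² = 481/4 = 120.25.
Check A: distance² to centre = 3.25 ≤ 120.25, so it lies inside.
All remaining points lie in this disk, and no smaller disk contains both endpoints, so this is the minimum enclosing circle.
r = √(120.25) ≈ 10.966.

10.966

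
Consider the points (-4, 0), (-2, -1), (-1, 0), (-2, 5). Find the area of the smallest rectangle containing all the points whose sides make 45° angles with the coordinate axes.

21

In coordinates u = x + y, v = x − y the rectangle is axis-aligned; the map (x,y)→(u,v) scales areas by 2.
u-values: -4, -3, -1, 3; range = 3 − (-4) = 7.
v-values: -4, -1, -1, -7; range = -1 − (-7) = 6.
Area = (7 × 6) / 2 = 21.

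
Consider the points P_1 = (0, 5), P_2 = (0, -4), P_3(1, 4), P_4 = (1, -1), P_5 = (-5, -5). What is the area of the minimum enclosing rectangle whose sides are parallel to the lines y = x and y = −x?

In coordinates u = x + y, v = x − y the rectangle is axis-aligned; the map (x,y)→(u,v) scales areas by 2.
u-values: 5, -4, 5, 0, -10; range = 5 − (-10) = 15.
v-values: -5, 4, -3, 2, 0; range = 4 − (-5) = 9.
Area = (15 × 9) / 2 = 67.5.

67.5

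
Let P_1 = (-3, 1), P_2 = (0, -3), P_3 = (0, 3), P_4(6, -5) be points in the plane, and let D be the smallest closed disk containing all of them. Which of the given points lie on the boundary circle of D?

The farthest pair is P_1–P_4 with squared distance 117. The circle on this segment as diameter has centre (1.5, -2) and r² = 117/4 = 29.25.
Check P_2: distance² to centre = 3.25 ≤ 29.25, so it lies inside.
All remaining points lie in this disk, and no smaller disk contains both endpoints, so this is the minimum enclosing circle.
The points at distance exactly r from the centre are P_1, P_4 — 2 points.

P_1, P_4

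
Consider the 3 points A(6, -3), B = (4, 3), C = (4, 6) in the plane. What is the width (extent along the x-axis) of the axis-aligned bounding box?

max x = 6, min x = 4, so width = 2.

2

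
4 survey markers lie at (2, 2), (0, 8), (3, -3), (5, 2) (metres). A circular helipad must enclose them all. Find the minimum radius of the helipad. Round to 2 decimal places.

A smallest enclosing disk is always determined by at most three of the input points on its boundary.
The farthest pair is (0, 8)–(3, -3) with squared distance 130. The circle on this segment as diameter has centre (1.5, 2.5) and r² = 130/4 = 32.5.
Check (2, 2): distance² to centre = 0.5 ≤ 32.5, so it lies inside.
All remaining points lie in this disk, and no smaller disk contains both endpoints, so this is the minimum enclosing circle.
r = √(32.5) ≈ 5.70.

5.70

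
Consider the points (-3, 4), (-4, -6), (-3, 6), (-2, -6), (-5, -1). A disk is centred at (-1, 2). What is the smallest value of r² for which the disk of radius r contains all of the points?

73

The required radius is the distance from (-1, 2) to the farthest point.
Squared distances: 8, 73, 20, 65, 25.
Maximum is 73, attained at (-4, -6).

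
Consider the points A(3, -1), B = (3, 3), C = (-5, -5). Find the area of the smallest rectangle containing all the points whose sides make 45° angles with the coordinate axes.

In coordinates u = x + y, v = x − y the rectangle is axis-aligned; the map (x,y)→(u,v) scales areas by 2.
u-values: 2, 6, -10; range = 6 − (-10) = 16.
v-values: 4, 0, 0; range = 4 − 0 = 4.
Area = (16 × 4) / 2 = 32.

32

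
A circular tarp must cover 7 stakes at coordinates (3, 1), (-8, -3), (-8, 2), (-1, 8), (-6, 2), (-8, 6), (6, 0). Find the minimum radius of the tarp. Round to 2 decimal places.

A smallest enclosing disk is always determined by at most three of the input points on its boundary.
The minimum enclosing circle is determined by three boundary points: (-8, -3), (-8, 6), (6, 0).
Their circumcentre is (-23/14, 1.5) with r² = 5945/98.
The farthest remaining point (-1, 8) is at distance² 4181/98 ≤ 5945/98.
r = √(5945/98) ≈ 7.79.

7.79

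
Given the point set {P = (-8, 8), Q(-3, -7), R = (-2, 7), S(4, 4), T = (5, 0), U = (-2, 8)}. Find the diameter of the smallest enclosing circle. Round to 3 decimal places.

The minimum enclosing circle is determined by three boundary points: P, Q, T.
Their circumcentre is (-197/62, 79/62) with r² = 131645/1922.
The farthest remaining point S is at distance² 113293/1922 ≤ 131645/1922.
Diameter = 2r = 2√(131645/1922) ≈ 16.552.

16.552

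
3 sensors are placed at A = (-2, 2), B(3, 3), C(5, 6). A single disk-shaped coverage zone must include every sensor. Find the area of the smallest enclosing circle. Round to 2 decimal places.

Side lengths²: AB² = 26, AC² = 65, BC² = 13.
Since AC² = 65 ≥ 26 + 13 = 39, the angle opposite AC is not acute, so the smallest enclosing circle has AC as diameter.
Centre = midpoint of AC = (1.5, 4), r² = 65/4 = 16.25.
Area = π·r² = π·16.25 ≈ 51.05.

51.05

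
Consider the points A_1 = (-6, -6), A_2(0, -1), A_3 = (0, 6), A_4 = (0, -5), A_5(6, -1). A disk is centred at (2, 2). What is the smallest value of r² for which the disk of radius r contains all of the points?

The required radius is the distance from (2, 2) to the farthest point.
Squared distances: 128, 13, 20, 53, 25.
Maximum is 128, attained at A_1.

128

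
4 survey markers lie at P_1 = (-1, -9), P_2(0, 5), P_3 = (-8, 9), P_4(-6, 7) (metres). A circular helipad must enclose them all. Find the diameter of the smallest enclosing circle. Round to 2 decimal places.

19.31

The minimum enclosing circle of a finite set is fixed by two of the points (as a diameter) or three (as a circumcircle).
The farthest pair is P_1–P_3 with squared distance 373. The circle on this segment as diameter has centre (-4.5, 0) and r² = 373/4 = 93.25.
Check P_2: distance² to centre = 45.25 ≤ 93.25, so it lies inside.
All remaining points lie in this disk, and no smaller disk contains both endpoints, so this is the minimum enclosing circle.
Diameter = 2r = 2√(93.25) ≈ 19.31.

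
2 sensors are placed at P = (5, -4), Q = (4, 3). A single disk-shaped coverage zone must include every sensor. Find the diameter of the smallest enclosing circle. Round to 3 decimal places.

The smallest circle enclosing two points has them as diameter endpoints.
Centre = midpoint = (4.5, -0.5); r² = |PQ|²/4 = 50/4 = 12.5.
Diameter = 2r = 2√(12.5) ≈ 7.071.

7.071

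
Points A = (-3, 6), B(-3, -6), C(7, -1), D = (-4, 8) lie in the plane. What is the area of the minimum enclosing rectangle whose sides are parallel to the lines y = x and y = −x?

150

In coordinates u = x + y, v = x − y the rectangle is axis-aligned; the map (x,y)→(u,v) scales areas by 2.
u-values: 3, -9, 6, 4; range = 6 − (-9) = 15.
v-values: -9, 3, 8, -12; range = 8 − (-12) = 20.
Area = (15 × 20) / 2 = 150.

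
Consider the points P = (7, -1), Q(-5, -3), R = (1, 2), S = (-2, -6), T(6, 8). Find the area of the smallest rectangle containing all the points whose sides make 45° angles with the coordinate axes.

110

In coordinates u = x + y, v = x − y the rectangle is axis-aligned; the map (x,y)→(u,v) scales areas by 2.
u-values: 6, -8, 3, -8, 14; range = 14 − (-8) = 22.
v-values: 8, -2, -1, 4, -2; range = 8 − (-2) = 10.
Area = (22 × 10) / 2 = 110.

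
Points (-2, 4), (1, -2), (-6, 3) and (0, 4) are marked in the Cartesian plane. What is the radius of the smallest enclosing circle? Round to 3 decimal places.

By Welzl's lemma the MEC is supported by two points (diametrically opposite) or three points (on a circumcircle).
The farthest pair is (1, -2)–(-6, 3) with squared distance 74. The circle on this segment as diameter has centre (-2.5, 0.5) and r² = 74/4 = 18.5.
Check (-2, 4): distance² to centre = 12.5 ≤ 18.5, so it lies inside.
All remaining points lie in this disk, and no smaller disk contains both endpoints, so this is the minimum enclosing circle.
r = √(18.5) ≈ 4.301.

4.301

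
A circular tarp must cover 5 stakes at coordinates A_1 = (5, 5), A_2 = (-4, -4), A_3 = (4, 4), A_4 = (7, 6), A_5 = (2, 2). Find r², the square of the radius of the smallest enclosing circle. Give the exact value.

55.25

The minimum enclosing circle of a finite set is fixed by two of the points (as a diameter) or three (as a circumcircle).
The farthest pair is A_2–A_4 with squared distance 221. The circle on this segment as diameter has centre (1.5, 1) and r² = 221/4 = 55.25.
Check A_1: distance² to centre = 28.25 ≤ 55.25, so it lies inside.
All remaining points lie in this disk, and no smaller disk contains both endpoints, so this is the minimum enclosing circle.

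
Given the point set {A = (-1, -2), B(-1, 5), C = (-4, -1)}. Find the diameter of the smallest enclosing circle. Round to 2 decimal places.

Side lengths²: AB² = 49, AC² = 10, BC² = 45.
Since AB² = 49 < 45 + 10 = 55, the triangle is acute, so the smallest enclosing circle is the circumcircle.
Circumcentre = (-1.5, 1.5), r² = 12.5.
Diameter = 2r = 2√(12.5) ≈ 7.07.

7.07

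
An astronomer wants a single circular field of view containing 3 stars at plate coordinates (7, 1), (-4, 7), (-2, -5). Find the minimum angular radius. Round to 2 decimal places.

6.87

Call the three points A, B, C in the order given.
Side lengths²: AB² = 157, AC² = 117, BC² = 148.
Since AB² = 157 < 148 + 117 = 265, the triangle is acute, so the smallest enclosing circle is the circumcircle.
Circumcentre = (0.15, 1.525), r² = 47.198125.
r = √(47.198125) ≈ 6.87.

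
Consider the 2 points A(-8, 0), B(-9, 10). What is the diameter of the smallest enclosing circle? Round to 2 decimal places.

10.05

The smallest circle enclosing two points has them as diameter endpoints.
Centre = midpoint = (-8.5, 5); r² = |AB|²/4 = 101/4 = 25.25.
Diameter = 2r = 2√(25.25) ≈ 10.05.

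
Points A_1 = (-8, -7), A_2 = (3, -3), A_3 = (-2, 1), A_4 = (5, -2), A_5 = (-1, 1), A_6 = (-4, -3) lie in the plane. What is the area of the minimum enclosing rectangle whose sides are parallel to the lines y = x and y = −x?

In coordinates u = x + y, v = x − y the rectangle is axis-aligned; the map (x,y)→(u,v) scales areas by 2.
u-values: -15, 0, -1, 3, 0, -7; range = 3 − (-15) = 18.
v-values: -1, 6, -3, 7, -2, -1; range = 7 − (-3) = 10.
Area = (18 × 10) / 2 = 90.

90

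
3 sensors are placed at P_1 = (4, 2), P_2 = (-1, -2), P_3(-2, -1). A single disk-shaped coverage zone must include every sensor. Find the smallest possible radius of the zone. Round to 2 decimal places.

Side lengths²: P_1P_2² = 41, P_1P_3² = 45, P_2P_3² = 2.
Since P_1P_3² = 45 ≥ 41 + 2 = 43, the angle opposite P_1P_3 is not acute, so the smallest enclosing circle has P_1P_3 as diameter.
Centre = midpoint of P_1P_3 = (1, 0.5), r² = 45/4 = 11.25.
r = √(11.25) ≈ 3.35.

3.35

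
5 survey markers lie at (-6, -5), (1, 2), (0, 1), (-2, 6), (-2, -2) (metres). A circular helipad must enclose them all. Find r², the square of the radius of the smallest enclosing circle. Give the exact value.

The farthest pair is (-6, -5)–(-2, 6) with squared distance 137. The circle on this segment as diameter has centre (-4, 0.5) and r² = 137/4 = 34.25.
Check (1, 2): distance² to centre = 27.25 ≤ 34.25, so it lies inside.
All remaining points lie in this disk, and no smaller disk contains both endpoints, so this is the minimum enclosing circle.

34.25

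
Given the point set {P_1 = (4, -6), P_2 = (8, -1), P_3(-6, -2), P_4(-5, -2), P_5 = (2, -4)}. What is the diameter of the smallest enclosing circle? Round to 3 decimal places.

14.036

A smallest enclosing disk is always determined by at most three of the input points on its boundary.
The farthest pair is P_2–P_3 with squared distance 197. The circle on this segment as diameter has centre (1, -1.5) and r² = 197/4 = 49.25.
Check P_1: distance² to centre = 29.25 ≤ 49.25, so it lies inside.
All remaining points lie in this disk, and no smaller disk contains both endpoints, so this is the minimum enclosing circle.
Diameter = 2r = 2√(49.25) ≈ 14.036.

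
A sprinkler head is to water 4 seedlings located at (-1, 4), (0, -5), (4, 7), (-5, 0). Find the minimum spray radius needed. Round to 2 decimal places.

6.37

A smallest enclosing disk is always determined by at most three of the input points on its boundary.
The minimum enclosing circle is determined by three boundary points: (0, -5), (4, 7), (-5, 0).
Their circumcentre is (1.25, 1.25) with r² = 40.625.
The farthest remaining point (-1, 4) is at distance² 12.625 ≤ 40.625.
r = √(40.625) ≈ 6.37.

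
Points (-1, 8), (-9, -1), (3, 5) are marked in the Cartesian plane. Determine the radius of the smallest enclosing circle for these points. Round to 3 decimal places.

6.708

Call the three points A, B, C in the order given.
Side lengths²: AB² = 145, AC² = 25, BC² = 180.
Since BC² = 180 ≥ 145 + 25 = 170, the angle opposite BC is not acute, so the smallest enclosing circle has BC as diameter.
Centre = midpoint of BC = (-3, 2), r² = 180/4 = 45.
r = √45 ≈ 6.708.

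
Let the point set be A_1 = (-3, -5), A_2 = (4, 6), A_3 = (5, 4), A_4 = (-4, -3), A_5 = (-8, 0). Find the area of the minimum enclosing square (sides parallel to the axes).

The bounding box has width 13 and height 11.
An axis-aligned square enclosing the set must have side ≥ max(width, height).
So the minimum side is max(13, 11) = 13.
Area = 13² = 169.

169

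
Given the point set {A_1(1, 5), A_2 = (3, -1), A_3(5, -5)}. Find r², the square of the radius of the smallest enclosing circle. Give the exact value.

Side lengths²: A_1A_2² = 40, A_1A_3² = 116, A_2A_3² = 20.
Since A_1A_3² = 116 ≥ 40 + 20 = 60, the angle opposite A_1A_3 is not acute, so the smallest enclosing circle has A_1A_3 as diameter.
Centre = midpoint of A_1A_3 = (3, 0), r² = 116/4 = 29.

29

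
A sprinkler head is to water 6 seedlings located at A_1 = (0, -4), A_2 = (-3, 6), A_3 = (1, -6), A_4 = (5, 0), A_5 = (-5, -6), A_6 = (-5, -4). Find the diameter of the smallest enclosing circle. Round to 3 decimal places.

The minimum enclosing circle is determined by three boundary points: A_2, A_4, A_5.
Their circumcentre is (-14/9, -11/27) with r² = 31450/729.
The farthest remaining point A_3 is at distance² 27562/729 ≤ 31450/729.
Diameter = 2r = 2√(31450/729) ≈ 13.136.

13.136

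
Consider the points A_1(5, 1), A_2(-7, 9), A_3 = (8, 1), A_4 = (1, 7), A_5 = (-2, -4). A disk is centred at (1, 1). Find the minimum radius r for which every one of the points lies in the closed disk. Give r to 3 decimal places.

11.314

The required radius is the distance from (1, 1) to the farthest point.
Squared distances: 16, 128, 49, 36, 34.
Maximum is 128, attained at A_2.
r = √128 ≈ 11.314.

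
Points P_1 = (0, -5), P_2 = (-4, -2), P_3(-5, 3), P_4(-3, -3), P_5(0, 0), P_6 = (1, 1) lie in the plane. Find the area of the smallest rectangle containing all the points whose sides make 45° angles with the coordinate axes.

52

In coordinates u = x + y, v = x − y the rectangle is axis-aligned; the map (x,y)→(u,v) scales areas by 2.
u-values: -5, -6, -2, -6, 0, 2; range = 2 − (-6) = 8.
v-values: 5, -2, -8, 0, 0, 0; range = 5 − (-8) = 13.
Area = (8 × 13) / 2 = 52.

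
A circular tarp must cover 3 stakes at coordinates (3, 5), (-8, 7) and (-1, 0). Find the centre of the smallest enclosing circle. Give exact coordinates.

(-47/18, 97/18)

Call the three points A, B, C in the order given.
Side lengths²: AB² = 125, AC² = 41, BC² = 98.
Since AB² = 125 < 98 + 41 = 139, the triangle is acute, so the smallest enclosing circle is the circumcircle.
Circumcentre = (-47/18, 97/18), r² = 5125/162.
Centre = (-47/18, 97/18).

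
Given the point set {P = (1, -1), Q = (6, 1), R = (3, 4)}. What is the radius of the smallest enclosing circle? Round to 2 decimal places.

2.93

Side lengths²: PQ² = 29, PR² = 29, QR² = 18.
Since PR² = 29 < 29 + 18 = 47, the triangle is acute, so the smallest enclosing circle is the circumcircle.
Circumcentre = (43/14, 15/14), r² = 841/98.
r = √(841/98) ≈ 2.93.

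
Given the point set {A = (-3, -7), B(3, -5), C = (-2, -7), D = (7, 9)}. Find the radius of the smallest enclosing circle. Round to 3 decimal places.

By Welzl's lemma the MEC is supported by two points (diametrically opposite) or three points (on a circumcircle).
The farthest pair is A–D with squared distance 356. The circle on this segment as diameter has centre (2, 1) and r² = 356/4 = 89.
Check B: distance² to centre = 37 ≤ 89, so it lies inside.
All remaining points lie in this disk, and no smaller disk contains both endpoints, so this is the minimum enclosing circle.
r = √89 ≈ 9.434.

9.434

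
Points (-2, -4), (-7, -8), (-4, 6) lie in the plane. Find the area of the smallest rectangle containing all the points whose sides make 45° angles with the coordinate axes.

In coordinates u = x + y, v = x − y the rectangle is axis-aligned; the map (x,y)→(u,v) scales areas by 2.
u-values: -6, -15, 2; range = 2 − (-15) = 17.
v-values: 2, 1, -10; range = 2 − (-10) = 12.
Area = (17 × 12) / 2 = 102.

102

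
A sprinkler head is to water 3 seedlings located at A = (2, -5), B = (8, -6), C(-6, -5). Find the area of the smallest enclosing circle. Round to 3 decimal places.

Side lengths²: AB² = 37, AC² = 64, BC² = 197.
Since BC² = 197 ≥ 64 + 37 = 101, the angle opposite BC is not acute, so the smallest enclosing circle has BC as diameter.
Centre = midpoint of BC = (1, -5.5), r² = 197/4 = 49.25.
Area = π·r² = π·49.25 ≈ 154.723.

154.723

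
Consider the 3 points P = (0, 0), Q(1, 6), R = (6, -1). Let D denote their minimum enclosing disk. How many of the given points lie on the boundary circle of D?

Side lengths²: PQ² = 37, PR² = 37, QR² = 74.
Since QR² = 74 ≥ 37 + 37 = 74, the angle opposite QR is not acute, so the smallest enclosing circle has QR as diameter.
Centre = midpoint of QR = (3.5, 2.5), r² = 74/4 = 18.5.
The points at distance exactly r from the centre are P, Q, R — 3 points.

3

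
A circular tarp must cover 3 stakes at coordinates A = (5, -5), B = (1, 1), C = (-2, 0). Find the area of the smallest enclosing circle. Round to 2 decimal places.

Side lengths²: AB² = 52, AC² = 74, BC² = 10.
Since AC² = 74 ≥ 52 + 10 = 62, the angle opposite AC is not acute, so the smallest enclosing circle has AC as diameter.
Centre = midpoint of AC = (1.5, -2.5), r² = 74/4 = 18.5.
Area = π·r² = π·18.5 ≈ 58.12.

58.12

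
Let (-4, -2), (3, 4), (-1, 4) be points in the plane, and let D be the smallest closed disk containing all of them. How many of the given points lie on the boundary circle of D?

2

Call the three points A, B, C in the order given.
Side lengths²: AB² = 85, AC² = 45, BC² = 16.
Since AB² = 85 ≥ 45 + 16 = 61, the angle opposite AB is not acute, so the smallest enclosing circle has AB as diameter.
Centre = midpoint of AB = (-0.5, 1), r² = 85/4 = 21.25.
The points at distance exactly r from the centre are (-4, -2), (3, 4) — 2 points.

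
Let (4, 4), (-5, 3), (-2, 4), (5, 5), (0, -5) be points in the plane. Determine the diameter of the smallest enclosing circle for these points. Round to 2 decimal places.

11.95

The minimum enclosing circle is determined by three boundary points: (-5, 3), (5, 5), (0, -5).
Their circumcentre is (11/18, 17/18) with r² = 5785/162.
The farthest remaining point (4, 4) is at distance² 3373/162 ≤ 5785/162.
Diameter = 2r = 2√(5785/162) ≈ 11.95.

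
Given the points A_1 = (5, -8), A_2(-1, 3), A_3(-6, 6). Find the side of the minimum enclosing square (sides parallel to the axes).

The bounding box has width 11 and height 14.
An axis-aligned square enclosing the set must have side ≥ max(width, height).
So the minimum side is max(11, 14) = 14.

14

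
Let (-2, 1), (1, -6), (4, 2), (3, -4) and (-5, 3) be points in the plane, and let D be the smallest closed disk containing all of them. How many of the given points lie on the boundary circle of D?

The minimum enclosing circle of a finite set is fixed by two of the points (as a diameter) or three (as a circumcircle).
The minimum enclosing circle is determined by three boundary points: (1, -6), (4, 2), (-5, 3).
Their circumcentre is (-0.86, -0.74) with r² = 31.1272.
The farthest remaining point (3, -4) is at distance² 25.5272 ≤ 31.1272.
The points at distance exactly r from the centre are (1, -6), (4, 2), (-5, 3) — 3 points.

3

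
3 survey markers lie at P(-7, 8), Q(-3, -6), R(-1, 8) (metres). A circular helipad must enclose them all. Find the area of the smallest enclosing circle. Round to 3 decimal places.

169.902

Side lengths²: PQ² = 212, PR² = 36, QR² = 200.
Since PQ² = 212 < 200 + 36 = 236, the triangle is acute, so the smallest enclosing circle is the circumcircle.
Circumcentre = (-4, 9/7), r² = 2650/49.
Area = π·r² = π·2650/49 ≈ 169.902.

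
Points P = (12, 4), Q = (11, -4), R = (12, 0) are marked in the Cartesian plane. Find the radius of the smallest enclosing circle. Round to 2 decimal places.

4.03

Side lengths²: PQ² = 65, PR² = 16, QR² = 17.
Since PQ² = 65 ≥ 17 + 16 = 33, the angle opposite PQ is not acute, so the smallest enclosing circle has PQ as diameter.
Centre = midpoint of PQ = (11.5, 0), r² = 65/4 = 16.25.
r = √(16.25) ≈ 4.03.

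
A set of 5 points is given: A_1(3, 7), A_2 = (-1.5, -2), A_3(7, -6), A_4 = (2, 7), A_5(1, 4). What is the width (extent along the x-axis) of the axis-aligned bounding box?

8.5

max x = 7, min x = -1.5, so width = 8.5.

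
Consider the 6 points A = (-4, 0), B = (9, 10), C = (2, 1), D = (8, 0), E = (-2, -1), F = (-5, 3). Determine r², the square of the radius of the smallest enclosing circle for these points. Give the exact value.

By Welzl's lemma the MEC is supported by two points (diametrically opposite) or three points (on a circumcircle).
The farthest pair is A–B with squared distance 269. The circle on this segment as diameter has centre (2.5, 5) and r² = 269/4 = 67.25.
Check C: distance² to centre = 16.25 ≤ 67.25, so it lies inside.
All remaining points lie in this disk, and no smaller disk contains both endpoints, so this is the minimum enclosing circle.

67.25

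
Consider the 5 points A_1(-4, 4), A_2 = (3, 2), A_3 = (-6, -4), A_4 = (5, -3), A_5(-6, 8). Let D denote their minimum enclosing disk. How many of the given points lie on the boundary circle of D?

The minimum enclosing circle of a finite set is fixed by two of the points (as a diameter) or three (as a circumcircle).
The minimum enclosing circle is determined by three boundary points: A_3, A_4, A_5.
Their circumcentre is (-1, 2) with r² = 61.
The farthest remaining point A_2 is at distance² 16 ≤ 61.
The points at distance exactly r from the centre are A_3, A_4, A_5 — 3 points.

3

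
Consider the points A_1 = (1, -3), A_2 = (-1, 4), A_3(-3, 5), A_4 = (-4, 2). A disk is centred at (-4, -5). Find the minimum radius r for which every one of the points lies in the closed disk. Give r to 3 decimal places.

The required radius is the distance from (-4, -5) to the farthest point.
Squared distances: 29, 90, 101, 49.
Maximum is 101, attained at A_3.
r = √101 ≈ 10.050.

10.050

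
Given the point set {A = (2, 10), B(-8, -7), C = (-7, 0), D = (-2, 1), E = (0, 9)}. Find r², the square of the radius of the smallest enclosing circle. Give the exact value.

97.25

A smallest enclosing disk is always determined by at most three of the input points on its boundary.
The farthest pair is A–B with squared distance 389. The circle on this segment as diameter has centre (-3, 1.5) and r² = 389/4 = 97.25.
Check C: distance² to centre = 18.25 ≤ 97.25, so it lies inside.
All remaining points lie in this disk, and no smaller disk contains both endpoints, so this is the minimum enclosing circle.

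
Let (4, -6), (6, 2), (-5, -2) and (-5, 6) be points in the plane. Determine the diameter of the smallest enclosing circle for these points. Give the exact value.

A smallest enclosing disk is always determined by at most three of the input points on its boundary.
The farthest pair is (4, -6)–(-5, 6) with squared distance 225. The circle on this segment as diameter has centre (-0.5, 0) and r² = 225/4 = 56.25.
Check (6, 2): distance² to centre = 46.25 ≤ 56.25, so it lies inside.
All remaining points lie in this disk, and no smaller disk contains both endpoints, so this is the minimum enclosing circle.
Diameter = 2r = 2√(56.25) = 15.

15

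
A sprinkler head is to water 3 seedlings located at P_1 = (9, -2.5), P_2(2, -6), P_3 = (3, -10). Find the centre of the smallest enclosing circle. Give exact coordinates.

(6, -6.25)

Side lengths²: P_1P_2² = 61.25, P_1P_3² = 92.25, P_2P_3² = 17.
Since P_1P_3² = 92.25 ≥ 61.25 + 17 = 78.25, the angle opposite P_1P_3 is not acute, so the smallest enclosing circle has P_1P_3 as diameter.
Centre = midpoint of P_1P_3 = (6, -6.25), r² = 92.25/4 = 23.0625.
Centre = (6, -6.25).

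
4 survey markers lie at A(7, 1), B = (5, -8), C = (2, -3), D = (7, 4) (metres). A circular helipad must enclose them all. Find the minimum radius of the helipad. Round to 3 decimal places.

6.083

A smallest enclosing disk is always determined by at most three of the input points on its boundary.
The farthest pair is B–D with squared distance 148. The circle on this segment as diameter has centre (6, -2) and r² = 148/4 = 37.
Check A: distance² to centre = 10 ≤ 37, so it lies inside.
All remaining points lie in this disk, and no smaller disk contains both endpoints, so this is the minimum enclosing circle.
r = √37 ≈ 6.083.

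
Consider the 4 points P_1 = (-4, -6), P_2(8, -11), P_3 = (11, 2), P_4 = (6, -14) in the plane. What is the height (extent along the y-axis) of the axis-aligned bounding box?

16

max y = 2, min y = -14, so height = 16.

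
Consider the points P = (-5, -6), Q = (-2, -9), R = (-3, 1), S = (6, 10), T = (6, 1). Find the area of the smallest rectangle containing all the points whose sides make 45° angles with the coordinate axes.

148.5

In coordinates u = x + y, v = x − y the rectangle is axis-aligned; the map (x,y)→(u,v) scales areas by 2.
u-values: -11, -11, -2, 16, 7; range = 16 − (-11) = 27.
v-values: 1, 7, -4, -4, 5; range = 7 − (-4) = 11.
Area = (27 × 11) / 2 = 148.5.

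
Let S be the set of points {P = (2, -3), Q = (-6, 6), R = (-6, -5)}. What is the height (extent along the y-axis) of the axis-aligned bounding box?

max y = 6, min y = -5, so height = 11.

11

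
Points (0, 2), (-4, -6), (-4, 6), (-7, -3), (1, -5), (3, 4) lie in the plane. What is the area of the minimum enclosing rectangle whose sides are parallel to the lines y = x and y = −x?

In coordinates u = x + y, v = x − y the rectangle is axis-aligned; the map (x,y)→(u,v) scales areas by 2.
u-values: 2, -10, 2, -10, -4, 7; range = 7 − (-10) = 17.
v-values: -2, 2, -10, -4, 6, -1; range = 6 − (-10) = 16.
Area = (17 × 16) / 2 = 136.

136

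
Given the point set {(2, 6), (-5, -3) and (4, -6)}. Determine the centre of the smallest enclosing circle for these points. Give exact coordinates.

Call the three points A, B, C in the order given.
Side lengths²: AB² = 130, AC² = 148, BC² = 90.
Since AC² = 148 < 130 + 90 = 220, the triangle is acute, so the smallest enclosing circle is the circumcircle.
Circumcentre = (15/17, -6/17), r² = 12025/289.
Centre = (15/17, -6/17).

(15/17, -6/17)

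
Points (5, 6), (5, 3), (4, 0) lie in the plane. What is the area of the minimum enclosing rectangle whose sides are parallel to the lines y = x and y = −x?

17.5

In coordinates u = x + y, v = x − y the rectangle is axis-aligned; the map (x,y)→(u,v) scales areas by 2.
u-values: 11, 8, 4; range = 11 − 4 = 7.
v-values: -1, 2, 4; range = 4 − (-1) = 5.
Area = (7 × 5) / 2 = 17.5.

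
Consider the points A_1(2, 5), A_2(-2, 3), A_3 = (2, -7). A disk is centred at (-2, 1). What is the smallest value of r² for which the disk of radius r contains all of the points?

The required radius is the distance from (-2, 1) to the farthest point.
Squared distances: 32, 4, 80.
Maximum is 80, attained at A_3.

80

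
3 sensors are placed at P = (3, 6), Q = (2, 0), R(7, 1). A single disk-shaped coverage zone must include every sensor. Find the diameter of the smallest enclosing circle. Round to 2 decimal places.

Side lengths²: PQ² = 37, PR² = 41, QR² = 26.
Since PR² = 41 < 37 + 26 = 63, the triangle is acute, so the smallest enclosing circle is the circumcircle.
Circumcentre = (235/58, 159/58), r² = 19721/1682.
Diameter = 2r = 2√(19721/1682) ≈ 6.85.

6.85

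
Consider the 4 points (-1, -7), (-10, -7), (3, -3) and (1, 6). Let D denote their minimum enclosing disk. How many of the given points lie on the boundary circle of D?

By Welzl's lemma the MEC is supported by two points (diametrically opposite) or three points (on a circumcircle).
The farthest pair is (-10, -7)–(1, 6) with squared distance 290. The circle on this segment as diameter has centre (-4.5, -0.5) and r² = 290/4 = 72.5.
Check (-1, -7): distance² to centre = 54.5 ≤ 72.5, so it lies inside.
All remaining points lie in this disk, and no smaller disk contains both endpoints, so this is the minimum enclosing circle.
The points at distance exactly r from the centre are (-10, -7), (1, 6) — 2 points.

2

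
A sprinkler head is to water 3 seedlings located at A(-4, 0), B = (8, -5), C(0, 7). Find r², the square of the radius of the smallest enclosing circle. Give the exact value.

52.8125

Side lengths²: AB² = 169, AC² = 65, BC² = 208.
Since BC² = 208 < 169 + 65 = 234, the triangle is acute, so the smallest enclosing circle is the circumcircle.
Circumcentre = (3.25, 0.5), r² = 52.8125.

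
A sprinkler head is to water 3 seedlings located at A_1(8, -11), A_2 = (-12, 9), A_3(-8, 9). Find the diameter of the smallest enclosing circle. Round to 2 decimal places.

Side lengths²: A_1A_2² = 800, A_1A_3² = 656, A_2A_3² = 16.
Since A_1A_2² = 800 ≥ 656 + 16 = 672, the angle opposite A_1A_2 is not acute, so the smallest enclosing circle has A_1A_2 as diameter.
Centre = midpoint of A_1A_2 = (-2, -1), r² = 800/4 = 200.
Diameter = 2r = 2√200 ≈ 28.28.

28.28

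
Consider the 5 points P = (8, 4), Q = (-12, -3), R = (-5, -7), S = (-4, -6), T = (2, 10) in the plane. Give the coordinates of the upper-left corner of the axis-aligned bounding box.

x-range [-12, 8], y-range [-7, 10].
The upper-left corner is (-12, 10).

(-12, 10)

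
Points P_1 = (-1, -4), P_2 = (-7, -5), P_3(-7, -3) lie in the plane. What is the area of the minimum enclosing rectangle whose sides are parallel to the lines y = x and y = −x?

In coordinates u = x + y, v = x − y the rectangle is axis-aligned; the map (x,y)→(u,v) scales areas by 2.
u-values: -5, -12, -10; range = -5 − (-12) = 7.
v-values: 3, -2, -4; range = 3 − (-4) = 7.
Area = (7 × 7) / 2 = 24.5.

24.5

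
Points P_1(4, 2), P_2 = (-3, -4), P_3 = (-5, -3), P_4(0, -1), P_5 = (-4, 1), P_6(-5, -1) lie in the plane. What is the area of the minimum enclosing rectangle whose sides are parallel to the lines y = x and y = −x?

49

In coordinates u = x + y, v = x − y the rectangle is axis-aligned; the map (x,y)→(u,v) scales areas by 2.
u-values: 6, -7, -8, -1, -3, -6; range = 6 − (-8) = 14.
v-values: 2, 1, -2, 1, -5, -4; range = 2 − (-5) = 7.
Area = (14 × 7) / 2 = 49.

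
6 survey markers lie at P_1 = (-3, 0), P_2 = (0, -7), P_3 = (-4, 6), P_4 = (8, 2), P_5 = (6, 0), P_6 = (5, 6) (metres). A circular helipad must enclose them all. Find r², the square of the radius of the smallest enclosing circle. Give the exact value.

5365/98

A smallest enclosing disk is always determined by at most three of the input points on its boundary.
The minimum enclosing circle is determined by three boundary points: P_2, P_3, P_4.
Their circumcentre is (11/14, 5/14) with r² = 5365/98.
The farthest remaining point P_6 is at distance² 4861/98 ≤ 5365/98.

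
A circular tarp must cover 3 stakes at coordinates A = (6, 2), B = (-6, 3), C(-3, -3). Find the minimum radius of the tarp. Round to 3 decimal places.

6.026

Side lengths²: AB² = 145, AC² = 106, BC² = 45.
Since AB² = 145 < 106 + 45 = 151, the triangle is acute, so the smallest enclosing circle is the circumcircle.
Circumcentre = (-1/46, 103/46), r² = 38425/1058.
r = √(38425/1058) ≈ 6.026.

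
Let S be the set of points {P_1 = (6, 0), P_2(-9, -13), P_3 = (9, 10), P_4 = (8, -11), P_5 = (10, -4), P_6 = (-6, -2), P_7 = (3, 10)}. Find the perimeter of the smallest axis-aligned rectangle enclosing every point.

Width = max x − min x = 10 − (-9) = 19.
Height = max y − min y = 10 − (-13) = 23.
Perimeter = 2(19 + 23) = 84.

84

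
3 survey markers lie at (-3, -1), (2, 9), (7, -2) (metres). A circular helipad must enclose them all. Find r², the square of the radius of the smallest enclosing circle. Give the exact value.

Call the three points A, B, C in the order given.
Side lengths²: AB² = 125, AC² = 101, BC² = 146.
Since BC² = 146 < 125 + 101 = 226, the triangle is acute, so the smallest enclosing circle is the circumcircle.
Circumcentre = (101/42, 107/42), r² = 36865/882.

36865/882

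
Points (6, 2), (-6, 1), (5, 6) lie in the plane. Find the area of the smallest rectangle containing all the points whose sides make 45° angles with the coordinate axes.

88

In coordinates u = x + y, v = x − y the rectangle is axis-aligned; the map (x,y)→(u,v) scales areas by 2.
u-values: 8, -5, 11; range = 11 − (-5) = 16.
v-values: 4, -7, -1; range = 4 − (-7) = 11.
Area = (16 × 11) / 2 = 88.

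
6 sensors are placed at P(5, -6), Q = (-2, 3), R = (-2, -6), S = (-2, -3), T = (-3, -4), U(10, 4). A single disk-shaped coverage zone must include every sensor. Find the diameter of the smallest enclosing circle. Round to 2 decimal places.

The farthest pair is R–U with squared distance 244. The circle on this segment as diameter has centre (4, -1) and r² = 244/4 = 61.
Check P: distance² to centre = 26 ≤ 61, so it lies inside.
All remaining points lie in this disk, and no smaller disk contains both endpoints, so this is the minimum enclosing circle.
Diameter = 2r = 2√61 ≈ 15.62.

15.62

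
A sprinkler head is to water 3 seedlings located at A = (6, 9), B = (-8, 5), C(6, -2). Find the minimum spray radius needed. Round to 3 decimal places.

Side lengths²: AB² = 212, AC² = 121, BC² = 245.
Since BC² = 245 < 212 + 121 = 333, the triangle is acute, so the smallest enclosing circle is the circumcircle.
Circumcentre = (0, 3.5), r² = 66.25.
r = √(66.25) ≈ 8.139.

8.139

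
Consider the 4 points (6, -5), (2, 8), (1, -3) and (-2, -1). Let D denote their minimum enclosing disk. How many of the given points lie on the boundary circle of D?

By Welzl's lemma the MEC is supported by two points (diametrically opposite) or three points (on a circumcircle).
The farthest pair is (6, -5)–(2, 8) with squared distance 185. The circle on this segment as diameter has centre (4, 1.5) and r² = 185/4 = 46.25.
Check (1, -3): distance² to centre = 29.25 ≤ 46.25, so it lies inside.
All remaining points lie in this disk, and no smaller disk contains both endpoints, so this is the minimum enclosing circle.
The points at distance exactly r from the centre are (6, -5), (2, 8) — 2 points.

2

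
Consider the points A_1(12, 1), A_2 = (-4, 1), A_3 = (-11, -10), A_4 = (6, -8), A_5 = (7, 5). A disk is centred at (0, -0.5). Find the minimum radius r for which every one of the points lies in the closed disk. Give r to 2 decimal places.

The required radius is the distance from (0, -0.5) to the farthest point.
Squared distances: 146.25, 18.25, 211.25, 92.25, 79.25.
Maximum is 211.25, attained at A_3.
r = √(211.25) ≈ 14.53.

14.53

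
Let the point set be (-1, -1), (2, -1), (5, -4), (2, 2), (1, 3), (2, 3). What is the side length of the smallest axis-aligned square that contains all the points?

7

The bounding box has width 6 and height 7.
An axis-aligned square enclosing the set must have side ≥ max(width, height).
So the minimum side is max(6, 7) = 7.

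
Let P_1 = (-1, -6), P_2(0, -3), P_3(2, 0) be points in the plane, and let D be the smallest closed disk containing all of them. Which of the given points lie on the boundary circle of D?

P_1, P_3

Side lengths²: P_1P_2² = 10, P_1P_3² = 45, P_2P_3² = 13.
Since P_1P_3² = 45 ≥ 13 + 10 = 23, the angle opposite P_1P_3 is not acute, so the smallest enclosing circle has P_1P_3 as diameter.
Centre = midpoint of P_1P_3 = (0.5, -3), r² = 45/4 = 11.25.
The points at distance exactly r from the centre are P_1, P_3 — 2 points.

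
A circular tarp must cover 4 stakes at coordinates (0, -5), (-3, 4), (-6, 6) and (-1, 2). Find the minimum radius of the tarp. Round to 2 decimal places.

6.26

By Welzl's lemma the MEC is supported by two points (diametrically opposite) or three points (on a circumcircle).
The farthest pair is (0, -5)–(-6, 6) with squared distance 157. The circle on this segment as diameter has centre (-3, 0.5) and r² = 157/4 = 39.25.
Check (-3, 4): distance² to centre = 12.25 ≤ 39.25, so it lies inside.
All remaining points lie in this disk, and no smaller disk contains both endpoints, so this is the minimum enclosing circle.
r = √(39.25) ≈ 6.26.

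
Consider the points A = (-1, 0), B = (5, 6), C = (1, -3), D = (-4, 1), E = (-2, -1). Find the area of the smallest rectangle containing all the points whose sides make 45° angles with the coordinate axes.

63

In coordinates u = x + y, v = x − y the rectangle is axis-aligned; the map (x,y)→(u,v) scales areas by 2.
u-values: -1, 11, -2, -3, -3; range = 11 − (-3) = 14.
v-values: -1, -1, 4, -5, -1; range = 4 − (-5) = 9.
Area = (14 × 9) / 2 = 63.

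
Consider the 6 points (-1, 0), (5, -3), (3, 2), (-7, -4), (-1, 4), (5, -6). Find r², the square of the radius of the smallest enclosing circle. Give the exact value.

The minimum enclosing circle is determined by three boundary points: (-7, -4), (-1, 4), (5, -6).
Their circumcentre is (-16/27, -23/9) with r² = 31450/729.
The farthest remaining point (3, 2) is at distance² 24538/729 ≤ 31450/729.

31450/729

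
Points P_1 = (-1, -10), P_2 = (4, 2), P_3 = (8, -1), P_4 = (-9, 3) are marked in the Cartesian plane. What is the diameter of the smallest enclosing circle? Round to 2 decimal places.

17.95

The minimum enclosing circle of a finite set is fixed by two of the points (as a diameter) or three (as a circumcircle).
The minimum enclosing circle is determined by three boundary points: P_1, P_3, P_4.
Their circumcentre is (-41/42, -43/42) with r² = 71065/882.
The farthest remaining point P_2 is at distance² 29905/882 ≤ 71065/882.
Diameter = 2r = 2√(71065/882) ≈ 17.95.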